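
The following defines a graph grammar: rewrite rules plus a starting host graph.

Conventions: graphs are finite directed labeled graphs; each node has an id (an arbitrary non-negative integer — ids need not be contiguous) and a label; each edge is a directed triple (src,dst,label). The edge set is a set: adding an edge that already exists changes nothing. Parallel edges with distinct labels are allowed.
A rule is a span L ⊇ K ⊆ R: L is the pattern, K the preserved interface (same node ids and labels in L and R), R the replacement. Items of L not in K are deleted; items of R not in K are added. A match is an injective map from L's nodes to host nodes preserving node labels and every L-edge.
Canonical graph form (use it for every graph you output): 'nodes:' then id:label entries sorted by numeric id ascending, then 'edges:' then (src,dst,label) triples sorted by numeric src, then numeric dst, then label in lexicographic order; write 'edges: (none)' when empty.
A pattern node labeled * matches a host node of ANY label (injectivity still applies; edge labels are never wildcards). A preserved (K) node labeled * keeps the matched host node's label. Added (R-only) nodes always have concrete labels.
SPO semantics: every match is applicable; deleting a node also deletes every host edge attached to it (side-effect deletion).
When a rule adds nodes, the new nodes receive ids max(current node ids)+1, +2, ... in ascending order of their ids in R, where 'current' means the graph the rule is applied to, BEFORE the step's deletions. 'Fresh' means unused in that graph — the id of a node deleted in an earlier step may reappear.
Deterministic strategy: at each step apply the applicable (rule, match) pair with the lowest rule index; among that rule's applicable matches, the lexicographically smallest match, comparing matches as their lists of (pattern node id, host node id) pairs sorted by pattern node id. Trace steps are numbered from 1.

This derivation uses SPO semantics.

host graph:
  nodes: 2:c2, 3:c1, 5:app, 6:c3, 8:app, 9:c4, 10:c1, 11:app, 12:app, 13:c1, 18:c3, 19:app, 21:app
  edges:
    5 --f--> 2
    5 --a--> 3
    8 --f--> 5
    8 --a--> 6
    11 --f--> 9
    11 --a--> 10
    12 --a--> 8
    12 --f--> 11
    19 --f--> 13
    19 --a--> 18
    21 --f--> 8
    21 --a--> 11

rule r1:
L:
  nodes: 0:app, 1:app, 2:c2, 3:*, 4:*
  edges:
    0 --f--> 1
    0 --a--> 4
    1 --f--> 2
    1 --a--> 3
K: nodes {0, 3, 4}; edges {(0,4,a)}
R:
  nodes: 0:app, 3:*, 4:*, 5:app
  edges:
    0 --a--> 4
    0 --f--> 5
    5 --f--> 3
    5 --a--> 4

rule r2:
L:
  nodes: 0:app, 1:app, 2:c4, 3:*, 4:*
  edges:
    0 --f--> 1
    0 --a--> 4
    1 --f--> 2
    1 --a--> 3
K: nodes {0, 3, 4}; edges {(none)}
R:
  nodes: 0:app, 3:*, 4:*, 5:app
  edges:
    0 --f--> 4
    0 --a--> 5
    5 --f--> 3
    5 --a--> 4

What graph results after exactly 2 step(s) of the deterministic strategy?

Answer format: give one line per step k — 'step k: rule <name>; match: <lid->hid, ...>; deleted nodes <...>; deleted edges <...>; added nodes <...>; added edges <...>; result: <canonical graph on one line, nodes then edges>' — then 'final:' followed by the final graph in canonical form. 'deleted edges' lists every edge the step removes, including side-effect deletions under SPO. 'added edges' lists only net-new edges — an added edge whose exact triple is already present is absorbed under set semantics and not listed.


step 1: rule r1; match: 0->8, 1->5, 2->2, 3->3, 4->6; deleted nodes 2, 5; deleted edges (5,2,f); (5,3,a); (8,5,f); added nodes 22; added edges (8,22,f); (22,3,f); (22,6,a); result: nodes: 3:c1, 6:c3, 8:app, 9:c4, 10:c1, 11:app, 12:app, 13:c1, 18:c3, 19:app, 21:app, 22:app edges: (8,6,a); (8,22,f); (11,9,f); (11,10,a); (12,8,a); (12,11,f); (19,13,f); (19,18,a); (21,8,f); (21,11,a); (22,3,f); (22,6,a)
step 2: rule r2; match: 0->12, 1->11, 2->9, 3->10, 4->8; deleted nodes 9, 11; deleted edges (11,9,f); (11,10,a); (12,8,a); (12,11,f); (21,11,a); added nodes 23; added edges (12,8,f); (12,23,a); (23,8,a); (23,10,f); result: nodes: 3:c1, 6:c3, 8:app, 10:c1, 12:app, 13:c1, 18:c3, 19:app, 21:app, 22:app, 23:app edges: (8,6,a); (8,22,f); (12,8,f); (12,23,a); (19,13,f); (19,18,a); (21,8,f); (22,3,f); (22,6,a); (23,8,a); (23,10,f)
final:
nodes: 3:c1, 6:c3, 8:app, 10:c1, 12:app, 13:c1, 18:c3, 19:app, 21:app, 22:app, 23:app
edges: (8,6,a); (8,22,f); (12,8,f); (12,23,a); (19,13,f); (19,18,a); (21,8,f); (22,3,f); (22,6,a); (23,8,a); (23,10,f)


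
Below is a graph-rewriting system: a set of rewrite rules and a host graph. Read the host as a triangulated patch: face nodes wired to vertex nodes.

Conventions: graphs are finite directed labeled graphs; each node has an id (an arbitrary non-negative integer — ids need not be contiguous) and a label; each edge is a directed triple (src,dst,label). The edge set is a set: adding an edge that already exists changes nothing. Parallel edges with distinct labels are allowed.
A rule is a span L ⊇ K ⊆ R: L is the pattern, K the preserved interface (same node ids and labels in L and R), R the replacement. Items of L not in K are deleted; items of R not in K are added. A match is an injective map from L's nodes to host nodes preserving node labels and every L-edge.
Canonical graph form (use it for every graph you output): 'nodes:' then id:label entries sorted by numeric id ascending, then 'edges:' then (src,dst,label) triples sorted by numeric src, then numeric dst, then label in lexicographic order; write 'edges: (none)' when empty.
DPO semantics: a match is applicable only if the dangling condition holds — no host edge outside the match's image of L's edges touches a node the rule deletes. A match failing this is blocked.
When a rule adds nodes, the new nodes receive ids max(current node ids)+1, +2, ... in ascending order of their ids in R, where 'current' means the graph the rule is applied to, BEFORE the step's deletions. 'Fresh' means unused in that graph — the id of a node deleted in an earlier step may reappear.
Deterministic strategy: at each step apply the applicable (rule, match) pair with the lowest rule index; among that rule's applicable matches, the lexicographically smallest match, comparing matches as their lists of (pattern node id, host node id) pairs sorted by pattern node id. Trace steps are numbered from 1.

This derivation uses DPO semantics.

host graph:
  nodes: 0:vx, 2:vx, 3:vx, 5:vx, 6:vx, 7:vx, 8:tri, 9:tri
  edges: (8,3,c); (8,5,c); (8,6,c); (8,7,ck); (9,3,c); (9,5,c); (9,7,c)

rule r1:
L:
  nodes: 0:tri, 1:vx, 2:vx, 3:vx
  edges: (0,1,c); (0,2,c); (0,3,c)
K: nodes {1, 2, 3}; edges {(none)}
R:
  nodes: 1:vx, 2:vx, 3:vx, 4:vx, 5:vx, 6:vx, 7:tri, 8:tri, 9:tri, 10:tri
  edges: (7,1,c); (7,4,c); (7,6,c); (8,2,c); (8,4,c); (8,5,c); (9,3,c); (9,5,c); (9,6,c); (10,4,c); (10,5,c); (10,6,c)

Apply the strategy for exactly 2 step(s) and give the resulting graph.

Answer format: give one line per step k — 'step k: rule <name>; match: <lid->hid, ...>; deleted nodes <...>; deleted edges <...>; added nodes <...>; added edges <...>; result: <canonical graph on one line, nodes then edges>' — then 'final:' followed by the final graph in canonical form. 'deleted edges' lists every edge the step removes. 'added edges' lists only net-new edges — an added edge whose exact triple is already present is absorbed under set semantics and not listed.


step 1: rule r1; match: 0->9, 1->3, 2->5, 3->7; deleted nodes 9; deleted edges (9,3,c); (9,5,c); (9,7,c); added nodes 10, 11, 12, 13, 14, 15, 16; added edges (13,3,c); (13,10,c); (13,12,c); (14,5,c); (14,10,c); (14,11,c); (15,7,c); (15,11,c); (15,12,c); (16,10,c); (16,11,c); (16,12,c); result: nodes: 0:vx, 2:vx, 3:vx, 5:vx, 6:vx, 7:vx, 8:tri, 10:vx, 11:vx, 12:vx, 13:tri, 14:tri, 15:tri, 16:tri edges: (8,3,c); (8,5,c); (8,6,c); (8,7,ck); (13,3,c); (13,10,c); (13,12,c); (14,5,c); (14,10,c); (14,11,c); (15,7,c); (15,11,c); (15,12,c); (16,10,c); (16,11,c); (16,12,c)
step 2: rule r1; match: 0->13, 1->3, 2->10, 3->12; deleted nodes 13; deleted edges (13,3,c); (13,10,c); (13,12,c); added nodes 17, 18, 19, 20, 21, 22, 23; added edges (20,3,c); (20,17,c); (20,19,c); (21,10,c); (21,17,c); (21,18,c); (22,12,c); (22,18,c); (22,19,c); (23,17,c); (23,18,c); (23,19,c); result: nodes: 0:vx, 2:vx, 3:vx, 5:vx, 6:vx, 7:vx, 8:tri, 10:vx, 11:vx, 12:vx, 14:tri, 15:tri, 16:tri, 17:vx, 18:vx, 19:vx, 20:tri, 21:tri, 22:tri, 23:tri edges: (8,3,c); (8,5,c); (8,6,c); (8,7,ck); (14,5,c); (14,10,c); (14,11,c); (15,7,c); (15,11,c); (15,12,c); (16,10,c); (16,11,c); (16,12,c); (20,3,c); (20,17,c); (20,19,c); (21,10,c); (21,17,c); (21,18,c); (22,12,c); (22,18,c); (22,19,c); (23,17,c); (23,18,c); (23,19,c)
final:
nodes: 0:vx, 2:vx, 3:vx, 5:vx, 6:vx, 7:vx, 8:tri, 10:vx, 11:vx, 12:vx, 14:tri, 15:tri, 16:tri, 17:vx, 18:vx, 19:vx, 20:tri, 21:tri, 22:tri, 23:tri
edges: (8,3,c); (8,5,c); (8,6,c); (8,7,ck); (14,5,c); (14,10,c); (14,11,c); (15,7,c); (15,11,c); (15,12,c); (16,10,c); (16,11,c); (16,12,c); (20,3,c); (20,17,c); (20,19,c); (21,10,c); (21,17,c); (21,18,c); (22,12,c); (22,18,c); (22,19,c); (23,17,c); (23,18,c); (23,19,c)


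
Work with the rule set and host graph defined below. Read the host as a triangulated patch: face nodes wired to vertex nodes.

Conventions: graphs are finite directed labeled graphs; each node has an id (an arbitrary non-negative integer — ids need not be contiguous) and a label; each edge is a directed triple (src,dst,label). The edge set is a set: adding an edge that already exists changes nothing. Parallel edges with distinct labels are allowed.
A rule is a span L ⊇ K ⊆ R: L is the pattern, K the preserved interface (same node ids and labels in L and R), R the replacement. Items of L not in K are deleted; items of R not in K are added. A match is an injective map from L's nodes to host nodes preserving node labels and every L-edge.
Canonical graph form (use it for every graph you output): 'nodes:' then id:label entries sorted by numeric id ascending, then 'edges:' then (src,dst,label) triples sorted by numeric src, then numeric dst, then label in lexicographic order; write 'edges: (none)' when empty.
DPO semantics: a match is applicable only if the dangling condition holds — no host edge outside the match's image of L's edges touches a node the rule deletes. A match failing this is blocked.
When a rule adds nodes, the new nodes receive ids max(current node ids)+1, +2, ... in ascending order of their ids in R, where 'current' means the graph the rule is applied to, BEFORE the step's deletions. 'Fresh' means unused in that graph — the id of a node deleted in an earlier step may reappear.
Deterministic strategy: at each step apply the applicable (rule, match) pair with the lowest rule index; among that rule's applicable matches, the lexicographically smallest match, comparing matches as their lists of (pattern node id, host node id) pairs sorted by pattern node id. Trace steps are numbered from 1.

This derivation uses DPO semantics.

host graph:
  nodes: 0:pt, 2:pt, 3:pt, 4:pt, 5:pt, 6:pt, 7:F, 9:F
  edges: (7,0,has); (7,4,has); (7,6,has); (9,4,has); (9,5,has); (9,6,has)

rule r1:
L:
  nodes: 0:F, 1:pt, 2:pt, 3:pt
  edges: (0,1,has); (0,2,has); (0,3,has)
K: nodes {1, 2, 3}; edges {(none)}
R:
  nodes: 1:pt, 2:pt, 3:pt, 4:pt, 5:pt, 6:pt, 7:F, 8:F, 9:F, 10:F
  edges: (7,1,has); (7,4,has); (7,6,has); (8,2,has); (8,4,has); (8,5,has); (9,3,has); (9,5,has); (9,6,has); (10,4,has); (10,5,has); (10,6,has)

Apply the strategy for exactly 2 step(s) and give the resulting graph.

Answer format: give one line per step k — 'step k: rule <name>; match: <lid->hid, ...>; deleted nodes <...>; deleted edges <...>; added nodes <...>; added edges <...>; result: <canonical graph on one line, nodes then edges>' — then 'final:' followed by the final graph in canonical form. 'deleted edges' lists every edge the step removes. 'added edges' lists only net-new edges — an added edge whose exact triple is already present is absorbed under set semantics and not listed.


step 1: rule r1; match: 0->7, 1->0, 2->4, 3->6; deleted nodes 7; deleted edges (7,0,has); (7,4,has); (7,6,has); added nodes 10, 11, 12, 13, 14, 15, 16; added edges (13,0,has); (13,10,has); (13,12,has); (14,4,has); (14,10,has); (14,11,has); (15,6,has); (15,11,has); (15,12,has); (16,10,has); (16,11,has); (16,12,has); result: nodes: 0:pt, 2:pt, 3:pt, 4:pt, 5:pt, 6:pt, 9:F, 10:pt, 11:pt, 12:pt, 13:F, 14:F, 15:F, 16:F edges: (9,4,has); (9,5,has); (9,6,has); (13,0,has); (13,10,has); (13,12,has); (14,4,has); (14,10,has); (14,11,has); (15,6,has); (15,11,has); (15,12,has); (16,10,has); (16,11,has); (16,12,has)
step 2: rule r1; match: 0->9, 1->4, 2->5, 3->6; deleted nodes 9; deleted edges (9,4,has); (9,5,has); (9,6,has); added nodes 17, 18, 19, 20, 21, 22, 23; added edges (20,4,has); (20,17,has); (20,19,has); (21,5,has); (21,17,has); (21,18,has); (22,6,has); (22,18,has); (22,19,has); (23,17,has); (23,18,has); (23,19,has); result: nodes: 0:pt, 2:pt, 3:pt, 4:pt, 5:pt, 6:pt, 10:pt, 11:pt, 12:pt, 13:F, 14:F, 15:F, 16:F, 17:pt, 18:pt, 19:pt, 20:F, 21:F, 22:F, 23:F edges: (13,0,has); (13,10,has); (13,12,has); (14,4,has); (14,10,has); (14,11,has); (15,6,has); (15,11,has); (15,12,has); (16,10,has); (16,11,has); (16,12,has); (20,4,has); (20,17,has); (20,19,has); (21,5,has); (21,17,has); (21,18,has); (22,6,has); (22,18,has); (22,19,has); (23,17,has); (23,18,has); (23,19,has)
final:
nodes: 0:pt, 2:pt, 3:pt, 4:pt, 5:pt, 6:pt, 10:pt, 11:pt, 12:pt, 13:F, 14:F, 15:F, 16:F, 17:pt, 18:pt, 19:pt, 20:F, 21:F, 22:F, 23:F
edges: (13,0,has); (13,10,has); (13,12,has); (14,4,has); (14,10,has); (14,11,has); (15,6,has); (15,11,has); (15,12,has); (16,10,has); (16,11,has); (16,12,has); (20,4,has); (20,17,has); (20,19,has); (21,5,has); (21,17,has); (21,18,has); (22,6,has); (22,18,has); (22,19,has); (23,17,has); (23,18,has); (23,19,has)


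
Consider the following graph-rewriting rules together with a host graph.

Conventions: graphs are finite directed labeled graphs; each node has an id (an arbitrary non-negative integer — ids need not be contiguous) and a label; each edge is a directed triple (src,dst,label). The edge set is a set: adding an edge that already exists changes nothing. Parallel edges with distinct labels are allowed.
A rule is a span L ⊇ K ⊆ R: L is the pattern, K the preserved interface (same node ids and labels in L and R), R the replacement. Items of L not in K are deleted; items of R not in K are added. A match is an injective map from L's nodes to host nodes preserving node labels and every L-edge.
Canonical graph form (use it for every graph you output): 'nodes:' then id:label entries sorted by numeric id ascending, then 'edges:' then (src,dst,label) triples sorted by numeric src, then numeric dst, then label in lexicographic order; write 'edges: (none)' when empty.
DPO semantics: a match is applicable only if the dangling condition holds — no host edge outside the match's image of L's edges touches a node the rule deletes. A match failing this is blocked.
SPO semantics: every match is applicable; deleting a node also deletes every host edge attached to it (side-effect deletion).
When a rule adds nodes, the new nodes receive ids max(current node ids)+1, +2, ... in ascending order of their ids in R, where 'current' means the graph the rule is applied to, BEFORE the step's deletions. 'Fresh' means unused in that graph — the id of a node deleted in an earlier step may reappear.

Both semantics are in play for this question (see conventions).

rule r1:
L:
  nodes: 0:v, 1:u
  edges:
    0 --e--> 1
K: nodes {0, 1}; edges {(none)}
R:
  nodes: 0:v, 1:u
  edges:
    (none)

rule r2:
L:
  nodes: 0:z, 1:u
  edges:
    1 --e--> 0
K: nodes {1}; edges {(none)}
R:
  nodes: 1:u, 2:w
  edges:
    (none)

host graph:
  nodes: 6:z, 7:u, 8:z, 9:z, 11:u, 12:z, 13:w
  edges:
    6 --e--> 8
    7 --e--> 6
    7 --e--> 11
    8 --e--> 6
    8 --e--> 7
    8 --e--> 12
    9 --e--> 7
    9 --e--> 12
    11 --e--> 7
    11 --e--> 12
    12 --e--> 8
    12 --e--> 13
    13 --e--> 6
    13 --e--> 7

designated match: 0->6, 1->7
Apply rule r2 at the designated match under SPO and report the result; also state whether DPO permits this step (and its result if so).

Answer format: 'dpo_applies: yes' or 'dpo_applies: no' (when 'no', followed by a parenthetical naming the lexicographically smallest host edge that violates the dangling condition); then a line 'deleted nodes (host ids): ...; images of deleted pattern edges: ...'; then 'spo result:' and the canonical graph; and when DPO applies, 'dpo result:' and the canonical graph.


dpo_applies: no
(the rule deletes node 6, which keeps host edge (6,8,e) outside the match image — the dangling condition fails, DPO blocks; SPO proceeds and side-deletes such edges)
deleted nodes (host ids): 6; images of deleted pattern edges: (7,6,e)
spo result:
nodes: 7:u, 8:z, 9:z, 11:u, 12:z, 13:w, 14:w
edges: (7,11,e); (8,7,e); (8,12,e); (9,7,e); (9,12,e); (11,7,e); (11,12,e); (12,8,e); (12,13,e); (13,7,e)


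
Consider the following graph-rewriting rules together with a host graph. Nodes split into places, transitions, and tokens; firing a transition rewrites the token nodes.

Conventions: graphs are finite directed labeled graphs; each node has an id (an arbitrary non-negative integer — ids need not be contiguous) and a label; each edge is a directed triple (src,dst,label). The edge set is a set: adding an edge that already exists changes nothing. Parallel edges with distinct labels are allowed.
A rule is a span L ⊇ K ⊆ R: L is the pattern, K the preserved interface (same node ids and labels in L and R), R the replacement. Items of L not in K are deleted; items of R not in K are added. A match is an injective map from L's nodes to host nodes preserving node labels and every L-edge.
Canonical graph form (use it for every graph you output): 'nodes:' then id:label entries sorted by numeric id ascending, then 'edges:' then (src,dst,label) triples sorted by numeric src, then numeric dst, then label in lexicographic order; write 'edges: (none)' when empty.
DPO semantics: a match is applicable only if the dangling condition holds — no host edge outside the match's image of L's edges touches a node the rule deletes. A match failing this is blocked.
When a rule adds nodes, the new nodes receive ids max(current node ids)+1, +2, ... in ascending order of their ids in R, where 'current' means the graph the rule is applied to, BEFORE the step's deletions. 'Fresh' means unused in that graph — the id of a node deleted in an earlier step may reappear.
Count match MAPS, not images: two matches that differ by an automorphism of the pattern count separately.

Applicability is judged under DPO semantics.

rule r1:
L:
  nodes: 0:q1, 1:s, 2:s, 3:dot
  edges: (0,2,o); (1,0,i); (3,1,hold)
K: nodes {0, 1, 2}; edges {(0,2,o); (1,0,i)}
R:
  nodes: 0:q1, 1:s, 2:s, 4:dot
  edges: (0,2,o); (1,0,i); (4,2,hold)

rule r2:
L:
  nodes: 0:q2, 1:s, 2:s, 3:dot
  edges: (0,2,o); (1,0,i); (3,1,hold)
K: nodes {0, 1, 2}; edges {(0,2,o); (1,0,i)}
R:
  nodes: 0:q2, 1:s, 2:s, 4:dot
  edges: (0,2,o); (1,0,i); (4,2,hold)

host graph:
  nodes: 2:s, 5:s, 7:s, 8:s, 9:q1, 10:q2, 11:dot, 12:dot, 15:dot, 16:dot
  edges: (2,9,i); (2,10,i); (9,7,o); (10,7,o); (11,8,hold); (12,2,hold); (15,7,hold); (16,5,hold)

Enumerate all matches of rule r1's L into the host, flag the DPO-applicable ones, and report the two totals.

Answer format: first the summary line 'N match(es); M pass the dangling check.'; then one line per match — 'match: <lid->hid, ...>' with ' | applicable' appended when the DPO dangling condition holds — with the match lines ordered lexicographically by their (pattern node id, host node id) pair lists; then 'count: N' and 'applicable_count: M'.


1 match(es); 1 pass the dangling check.
match: 0->9, 1->2, 2->7, 3->12 | applicable
count: 1
applicable_count: 1


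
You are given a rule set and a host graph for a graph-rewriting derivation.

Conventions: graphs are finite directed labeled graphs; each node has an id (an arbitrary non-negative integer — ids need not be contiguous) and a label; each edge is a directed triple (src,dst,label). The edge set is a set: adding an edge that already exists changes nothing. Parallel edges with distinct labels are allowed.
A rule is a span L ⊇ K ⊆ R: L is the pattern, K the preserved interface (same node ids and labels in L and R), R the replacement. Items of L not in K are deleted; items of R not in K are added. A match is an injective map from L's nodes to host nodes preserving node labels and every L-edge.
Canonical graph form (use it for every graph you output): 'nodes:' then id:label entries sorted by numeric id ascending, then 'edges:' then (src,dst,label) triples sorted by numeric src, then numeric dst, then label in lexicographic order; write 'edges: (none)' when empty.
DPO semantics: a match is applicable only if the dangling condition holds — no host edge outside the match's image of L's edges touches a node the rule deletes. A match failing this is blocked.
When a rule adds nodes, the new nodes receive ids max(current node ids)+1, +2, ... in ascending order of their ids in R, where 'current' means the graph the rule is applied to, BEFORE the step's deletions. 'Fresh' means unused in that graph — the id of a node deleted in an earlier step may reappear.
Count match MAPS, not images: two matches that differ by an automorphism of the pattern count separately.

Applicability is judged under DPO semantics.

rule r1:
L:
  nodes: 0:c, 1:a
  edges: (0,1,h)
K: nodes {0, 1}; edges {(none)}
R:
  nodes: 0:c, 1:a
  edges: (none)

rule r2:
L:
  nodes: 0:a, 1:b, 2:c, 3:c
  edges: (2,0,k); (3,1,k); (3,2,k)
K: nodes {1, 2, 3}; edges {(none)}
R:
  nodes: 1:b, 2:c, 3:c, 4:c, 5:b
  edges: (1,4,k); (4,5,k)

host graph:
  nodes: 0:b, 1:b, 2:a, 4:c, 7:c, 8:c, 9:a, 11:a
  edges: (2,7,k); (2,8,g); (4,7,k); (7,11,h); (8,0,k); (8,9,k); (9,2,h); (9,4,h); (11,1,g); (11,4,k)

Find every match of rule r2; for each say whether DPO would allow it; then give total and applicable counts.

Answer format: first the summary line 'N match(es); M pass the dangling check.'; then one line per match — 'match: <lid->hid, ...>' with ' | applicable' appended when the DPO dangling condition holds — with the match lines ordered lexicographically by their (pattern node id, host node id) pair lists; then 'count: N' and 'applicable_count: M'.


0 match(es); 0 pass the dangling check.
count: 0
applicable_count: 0


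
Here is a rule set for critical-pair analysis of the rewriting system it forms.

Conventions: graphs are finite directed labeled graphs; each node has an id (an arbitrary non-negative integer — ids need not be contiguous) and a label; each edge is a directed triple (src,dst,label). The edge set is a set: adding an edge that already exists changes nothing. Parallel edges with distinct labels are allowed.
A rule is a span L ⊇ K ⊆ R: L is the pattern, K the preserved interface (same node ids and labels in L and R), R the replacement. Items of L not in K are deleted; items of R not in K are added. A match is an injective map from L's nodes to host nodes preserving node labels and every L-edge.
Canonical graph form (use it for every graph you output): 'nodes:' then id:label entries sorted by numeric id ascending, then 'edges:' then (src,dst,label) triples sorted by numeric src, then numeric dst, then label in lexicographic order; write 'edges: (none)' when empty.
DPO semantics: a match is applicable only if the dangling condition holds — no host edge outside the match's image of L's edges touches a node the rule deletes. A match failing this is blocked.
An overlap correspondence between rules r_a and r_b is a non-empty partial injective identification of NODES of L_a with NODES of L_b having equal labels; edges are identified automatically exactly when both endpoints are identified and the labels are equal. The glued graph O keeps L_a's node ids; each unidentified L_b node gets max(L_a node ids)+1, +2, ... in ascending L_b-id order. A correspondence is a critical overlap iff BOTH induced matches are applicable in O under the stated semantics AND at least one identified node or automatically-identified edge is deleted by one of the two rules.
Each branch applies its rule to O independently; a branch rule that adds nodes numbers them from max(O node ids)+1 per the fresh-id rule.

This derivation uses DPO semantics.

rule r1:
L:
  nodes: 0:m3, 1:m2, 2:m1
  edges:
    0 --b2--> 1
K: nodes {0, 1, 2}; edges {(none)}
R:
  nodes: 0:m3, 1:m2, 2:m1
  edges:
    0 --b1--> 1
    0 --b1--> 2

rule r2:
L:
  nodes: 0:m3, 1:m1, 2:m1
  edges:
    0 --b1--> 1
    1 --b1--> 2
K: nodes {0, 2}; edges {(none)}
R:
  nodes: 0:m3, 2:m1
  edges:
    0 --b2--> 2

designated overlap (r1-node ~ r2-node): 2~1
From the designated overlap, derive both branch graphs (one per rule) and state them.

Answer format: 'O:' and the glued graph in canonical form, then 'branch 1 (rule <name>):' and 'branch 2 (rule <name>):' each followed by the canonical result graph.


O:
nodes: 0:m3, 1:m2, 2:m1, 3:m3, 4:m1
edges: (0,1,b2); (2,4,b1); (3,2,b1)
branch 1 (rule r1):
nodes: 0:m3, 1:m2, 2:m1, 3:m3, 4:m1
edges: (0,1,b1); (0,2,b1); (2,4,b1); (3,2,b1)
branch 2 (rule r2):
nodes: 0:m3, 1:m2, 3:m3, 4:m1
edges: (0,1,b2); (3,4,b2)


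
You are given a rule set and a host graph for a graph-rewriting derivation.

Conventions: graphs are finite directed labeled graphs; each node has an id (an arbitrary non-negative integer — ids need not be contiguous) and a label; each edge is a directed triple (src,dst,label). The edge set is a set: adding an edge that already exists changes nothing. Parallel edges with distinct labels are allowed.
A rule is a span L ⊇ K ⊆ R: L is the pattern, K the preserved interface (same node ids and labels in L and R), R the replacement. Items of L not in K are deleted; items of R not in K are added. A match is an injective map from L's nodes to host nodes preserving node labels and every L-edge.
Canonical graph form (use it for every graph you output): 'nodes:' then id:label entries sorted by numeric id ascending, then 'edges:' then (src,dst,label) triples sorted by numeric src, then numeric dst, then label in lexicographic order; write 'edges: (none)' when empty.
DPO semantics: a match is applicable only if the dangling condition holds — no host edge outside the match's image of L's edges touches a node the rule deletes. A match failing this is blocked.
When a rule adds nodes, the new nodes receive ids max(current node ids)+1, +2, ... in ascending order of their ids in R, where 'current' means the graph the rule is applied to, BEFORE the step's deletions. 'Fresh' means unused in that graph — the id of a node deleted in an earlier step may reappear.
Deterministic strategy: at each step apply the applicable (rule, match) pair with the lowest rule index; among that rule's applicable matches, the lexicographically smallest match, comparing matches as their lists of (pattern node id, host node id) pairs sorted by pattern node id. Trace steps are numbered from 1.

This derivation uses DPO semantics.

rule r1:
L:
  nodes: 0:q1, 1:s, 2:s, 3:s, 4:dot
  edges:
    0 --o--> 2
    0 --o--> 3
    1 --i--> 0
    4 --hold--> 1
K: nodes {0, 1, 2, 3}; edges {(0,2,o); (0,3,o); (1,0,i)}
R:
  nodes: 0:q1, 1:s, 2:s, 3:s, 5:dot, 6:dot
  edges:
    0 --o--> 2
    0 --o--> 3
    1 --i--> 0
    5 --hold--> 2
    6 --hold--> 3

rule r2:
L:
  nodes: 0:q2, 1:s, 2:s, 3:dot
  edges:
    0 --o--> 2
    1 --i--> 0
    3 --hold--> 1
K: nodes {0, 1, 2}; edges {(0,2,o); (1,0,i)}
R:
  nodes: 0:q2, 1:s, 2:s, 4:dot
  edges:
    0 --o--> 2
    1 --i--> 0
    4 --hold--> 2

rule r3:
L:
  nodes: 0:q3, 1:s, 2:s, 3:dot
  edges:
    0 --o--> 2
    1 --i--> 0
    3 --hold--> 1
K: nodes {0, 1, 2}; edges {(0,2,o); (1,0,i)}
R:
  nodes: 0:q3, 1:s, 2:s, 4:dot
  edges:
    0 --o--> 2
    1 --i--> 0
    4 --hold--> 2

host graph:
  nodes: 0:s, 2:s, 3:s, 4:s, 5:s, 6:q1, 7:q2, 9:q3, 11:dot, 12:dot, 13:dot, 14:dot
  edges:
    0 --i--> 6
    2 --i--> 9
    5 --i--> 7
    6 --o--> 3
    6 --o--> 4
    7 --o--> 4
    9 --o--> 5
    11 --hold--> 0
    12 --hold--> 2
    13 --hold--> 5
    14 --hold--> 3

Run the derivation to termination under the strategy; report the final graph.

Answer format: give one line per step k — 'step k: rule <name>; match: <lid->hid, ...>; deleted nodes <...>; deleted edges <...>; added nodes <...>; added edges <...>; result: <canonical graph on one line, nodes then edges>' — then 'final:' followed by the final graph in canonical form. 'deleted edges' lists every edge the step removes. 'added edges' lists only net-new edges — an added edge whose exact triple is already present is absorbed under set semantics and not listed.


step 1: rule r1; match: 0->6, 1->0, 2->3, 3->4, 4->11; deleted nodes 11; deleted edges (11,0,hold); added nodes 15, 16; added edges (15,3,hold); (16,4,hold); result: nodes: 0:s, 2:s, 3:s, 4:s, 5:s, 6:q1, 7:q2, 9:q3, 12:dot, 13:dot, 14:dot, 15:dot, 16:dot edges: (0,6,i); (2,9,i); (5,7,i); (6,3,o); (6,4,o); (7,4,o); (9,5,o); (12,2,hold); (13,5,hold); (14,3,hold); (15,3,hold); (16,4,hold)
step 2: rule r2; match: 0->7, 1->5, 2->4, 3->13; deleted nodes 13; deleted edges (13,5,hold); added nodes 17; added edges (17,4,hold); result: nodes: 0:s, 2:s, 3:s, 4:s, 5:s, 6:q1, 7:q2, 9:q3, 12:dot, 14:dot, 15:dot, 16:dot, 17:dot edges: (0,6,i); (2,9,i); (5,7,i); (6,3,o); (6,4,o); (7,4,o); (9,5,o); (12,2,hold); (14,3,hold); (15,3,hold); (16,4,hold); (17,4,hold)
step 3: rule r3; match: 0->9, 1->2, 2->5, 3->12; deleted nodes 12; deleted edges (12,2,hold); added nodes 18; added edges (18,5,hold); result: nodes: 0:s, 2:s, 3:s, 4:s, 5:s, 6:q1, 7:q2, 9:q3, 14:dot, 15:dot, 16:dot, 17:dot, 18:dot edges: (0,6,i); (2,9,i); (5,7,i); (6,3,o); (6,4,o); (7,4,o); (9,5,o); (14,3,hold); (15,3,hold); (16,4,hold); (17,4,hold); (18,5,hold)
step 4: rule r2; match: 0->7, 1->5, 2->4, 3->18; deleted nodes 18; deleted edges (18,5,hold); added nodes 19; added edges (19,4,hold); result: nodes: 0:s, 2:s, 3:s, 4:s, 5:s, 6:q1, 7:q2, 9:q3, 14:dot, 15:dot, 16:dot, 17:dot, 19:dot edges: (0,6,i); (2,9,i); (5,7,i); (6,3,o); (6,4,o); (7,4,o); (9,5,o); (14,3,hold); (15,3,hold); (16,4,hold); (17,4,hold); (19,4,hold)
final:
nodes: 0:s, 2:s, 3:s, 4:s, 5:s, 6:q1, 7:q2, 9:q3, 14:dot, 15:dot, 16:dot, 17:dot, 19:dot
edges: (0,6,i); (2,9,i); (5,7,i); (6,3,o); (6,4,o); (7,4,o); (9,5,o); (14,3,hold); (15,3,hold); (16,4,hold); (17,4,hold); (19,4,hold)


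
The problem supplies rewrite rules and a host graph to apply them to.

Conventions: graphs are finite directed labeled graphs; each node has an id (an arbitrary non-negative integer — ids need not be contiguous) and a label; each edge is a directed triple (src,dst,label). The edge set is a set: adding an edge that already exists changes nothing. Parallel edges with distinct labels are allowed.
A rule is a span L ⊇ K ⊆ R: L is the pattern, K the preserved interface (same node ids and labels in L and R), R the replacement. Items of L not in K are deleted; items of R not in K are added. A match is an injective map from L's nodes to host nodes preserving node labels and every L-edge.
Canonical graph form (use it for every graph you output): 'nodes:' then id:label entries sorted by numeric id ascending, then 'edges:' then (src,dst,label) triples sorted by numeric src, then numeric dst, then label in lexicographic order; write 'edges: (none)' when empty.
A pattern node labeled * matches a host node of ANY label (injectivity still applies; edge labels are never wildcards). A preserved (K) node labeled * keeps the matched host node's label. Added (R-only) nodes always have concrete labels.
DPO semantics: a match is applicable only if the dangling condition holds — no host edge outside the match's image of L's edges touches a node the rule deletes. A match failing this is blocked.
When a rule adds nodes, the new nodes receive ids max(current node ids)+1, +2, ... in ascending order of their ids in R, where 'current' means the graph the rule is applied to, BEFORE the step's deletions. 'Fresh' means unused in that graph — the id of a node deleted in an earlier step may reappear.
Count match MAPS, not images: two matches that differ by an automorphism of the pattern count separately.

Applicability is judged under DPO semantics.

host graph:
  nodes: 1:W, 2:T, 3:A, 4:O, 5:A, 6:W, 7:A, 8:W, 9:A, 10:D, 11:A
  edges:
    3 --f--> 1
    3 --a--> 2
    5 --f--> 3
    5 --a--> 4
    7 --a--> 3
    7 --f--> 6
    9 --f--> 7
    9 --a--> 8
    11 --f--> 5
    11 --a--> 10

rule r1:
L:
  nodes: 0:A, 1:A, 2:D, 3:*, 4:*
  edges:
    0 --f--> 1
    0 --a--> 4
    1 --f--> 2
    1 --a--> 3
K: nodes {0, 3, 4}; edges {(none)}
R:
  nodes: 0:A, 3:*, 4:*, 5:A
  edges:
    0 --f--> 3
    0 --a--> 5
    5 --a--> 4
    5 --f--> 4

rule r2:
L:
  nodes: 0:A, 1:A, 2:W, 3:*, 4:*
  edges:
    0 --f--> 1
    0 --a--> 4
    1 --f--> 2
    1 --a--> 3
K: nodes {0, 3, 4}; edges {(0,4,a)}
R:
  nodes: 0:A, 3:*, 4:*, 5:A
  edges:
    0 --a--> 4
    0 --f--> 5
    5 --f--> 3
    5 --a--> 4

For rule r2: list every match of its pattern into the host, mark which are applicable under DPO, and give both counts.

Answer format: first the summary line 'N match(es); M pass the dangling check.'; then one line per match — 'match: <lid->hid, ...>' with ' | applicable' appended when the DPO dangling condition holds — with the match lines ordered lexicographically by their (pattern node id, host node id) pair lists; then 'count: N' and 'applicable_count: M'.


2 match(es); 1 pass the dangling check.
match: 0->5, 1->3, 2->1, 3->2, 4->4
match: 0->9, 1->7, 2->6, 3->3, 4->8 | applicable
count: 2
applicable_count: 1


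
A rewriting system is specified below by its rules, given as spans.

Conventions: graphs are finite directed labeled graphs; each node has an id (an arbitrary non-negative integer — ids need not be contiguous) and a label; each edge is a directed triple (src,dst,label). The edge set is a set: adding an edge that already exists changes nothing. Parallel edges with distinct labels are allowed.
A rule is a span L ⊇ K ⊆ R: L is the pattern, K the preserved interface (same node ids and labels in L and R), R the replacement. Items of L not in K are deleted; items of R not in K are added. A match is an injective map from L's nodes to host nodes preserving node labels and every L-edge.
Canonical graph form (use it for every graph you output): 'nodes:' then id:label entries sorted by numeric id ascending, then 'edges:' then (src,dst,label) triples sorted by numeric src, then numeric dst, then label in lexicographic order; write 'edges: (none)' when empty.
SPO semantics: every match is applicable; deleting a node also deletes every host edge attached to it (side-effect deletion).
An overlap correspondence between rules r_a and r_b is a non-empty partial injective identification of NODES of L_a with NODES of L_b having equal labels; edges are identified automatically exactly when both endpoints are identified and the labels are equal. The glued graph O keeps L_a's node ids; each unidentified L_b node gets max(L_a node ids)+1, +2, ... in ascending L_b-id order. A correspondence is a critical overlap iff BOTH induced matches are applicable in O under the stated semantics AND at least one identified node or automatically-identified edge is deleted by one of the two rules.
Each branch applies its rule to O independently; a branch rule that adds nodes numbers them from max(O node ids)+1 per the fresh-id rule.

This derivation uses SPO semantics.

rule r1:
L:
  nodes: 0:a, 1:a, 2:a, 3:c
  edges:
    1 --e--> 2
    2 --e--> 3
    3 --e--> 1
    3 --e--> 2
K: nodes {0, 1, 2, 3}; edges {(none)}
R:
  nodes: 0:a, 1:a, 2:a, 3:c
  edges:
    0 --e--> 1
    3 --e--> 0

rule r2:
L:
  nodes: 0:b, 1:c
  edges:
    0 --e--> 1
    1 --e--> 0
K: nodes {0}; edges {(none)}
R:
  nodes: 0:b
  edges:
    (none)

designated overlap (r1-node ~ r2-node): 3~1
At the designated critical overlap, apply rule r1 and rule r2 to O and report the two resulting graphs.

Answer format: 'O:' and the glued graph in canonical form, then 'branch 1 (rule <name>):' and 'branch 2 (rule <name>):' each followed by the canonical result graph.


O:
nodes: 0:a, 1:a, 2:a, 3:c, 4:b
edges: (1,2,e); (2,3,e); (3,1,e); (3,2,e); (3,4,e); (4,3,e)
branch 1 (rule r1):
nodes: 0:a, 1:a, 2:a, 3:c, 4:b
edges: (0,1,e); (3,0,e); (3,4,e); (4,3,e)
branch 2 (rule r2):
nodes: 0:a, 1:a, 2:a, 4:b
edges: (1,2,e)


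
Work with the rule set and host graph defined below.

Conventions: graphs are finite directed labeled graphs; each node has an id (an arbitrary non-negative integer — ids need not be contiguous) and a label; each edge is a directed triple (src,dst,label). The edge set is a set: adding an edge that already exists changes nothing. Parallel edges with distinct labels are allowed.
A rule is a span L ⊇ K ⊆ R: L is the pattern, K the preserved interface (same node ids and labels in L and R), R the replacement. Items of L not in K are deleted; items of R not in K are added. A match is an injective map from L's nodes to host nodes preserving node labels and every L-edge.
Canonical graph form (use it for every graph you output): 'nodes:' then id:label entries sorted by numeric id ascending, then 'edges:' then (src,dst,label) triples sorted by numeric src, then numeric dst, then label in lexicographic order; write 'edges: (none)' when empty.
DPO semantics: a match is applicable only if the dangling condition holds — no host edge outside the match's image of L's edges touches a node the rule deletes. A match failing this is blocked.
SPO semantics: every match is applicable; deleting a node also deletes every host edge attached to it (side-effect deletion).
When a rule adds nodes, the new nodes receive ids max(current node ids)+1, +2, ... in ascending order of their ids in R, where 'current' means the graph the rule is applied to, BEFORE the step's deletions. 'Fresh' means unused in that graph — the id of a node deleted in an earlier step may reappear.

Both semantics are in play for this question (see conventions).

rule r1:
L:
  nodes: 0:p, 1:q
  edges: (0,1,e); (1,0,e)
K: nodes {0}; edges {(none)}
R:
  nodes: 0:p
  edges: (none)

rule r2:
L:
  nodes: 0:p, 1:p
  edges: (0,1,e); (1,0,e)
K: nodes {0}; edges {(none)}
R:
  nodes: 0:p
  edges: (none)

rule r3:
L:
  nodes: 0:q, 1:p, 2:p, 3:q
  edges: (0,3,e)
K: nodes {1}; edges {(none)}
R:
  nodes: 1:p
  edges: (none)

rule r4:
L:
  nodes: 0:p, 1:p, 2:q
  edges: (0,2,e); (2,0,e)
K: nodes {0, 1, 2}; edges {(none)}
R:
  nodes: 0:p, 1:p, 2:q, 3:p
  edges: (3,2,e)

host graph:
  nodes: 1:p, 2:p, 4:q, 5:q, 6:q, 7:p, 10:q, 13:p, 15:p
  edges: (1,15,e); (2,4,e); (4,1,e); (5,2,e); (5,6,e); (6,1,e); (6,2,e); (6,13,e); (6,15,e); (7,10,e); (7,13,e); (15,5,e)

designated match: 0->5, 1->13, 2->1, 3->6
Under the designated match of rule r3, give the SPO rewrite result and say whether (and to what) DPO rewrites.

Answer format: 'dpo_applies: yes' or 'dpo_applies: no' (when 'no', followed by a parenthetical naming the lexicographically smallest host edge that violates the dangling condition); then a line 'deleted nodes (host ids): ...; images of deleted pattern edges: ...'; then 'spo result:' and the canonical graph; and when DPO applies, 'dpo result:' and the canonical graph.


dpo_applies: no
(the rule deletes node 1, which keeps host edge (1,15,e) outside the match image — the dangling condition fails, DPO blocks; SPO proceeds and side-deletes such edges)
deleted nodes (host ids): 1, 5, 6; images of deleted pattern edges: (5,6,e)
spo result:
nodes: 2:p, 4:q, 7:p, 10:q, 13:p, 15:p
edges: (2,4,e); (7,10,e); (7,13,e)


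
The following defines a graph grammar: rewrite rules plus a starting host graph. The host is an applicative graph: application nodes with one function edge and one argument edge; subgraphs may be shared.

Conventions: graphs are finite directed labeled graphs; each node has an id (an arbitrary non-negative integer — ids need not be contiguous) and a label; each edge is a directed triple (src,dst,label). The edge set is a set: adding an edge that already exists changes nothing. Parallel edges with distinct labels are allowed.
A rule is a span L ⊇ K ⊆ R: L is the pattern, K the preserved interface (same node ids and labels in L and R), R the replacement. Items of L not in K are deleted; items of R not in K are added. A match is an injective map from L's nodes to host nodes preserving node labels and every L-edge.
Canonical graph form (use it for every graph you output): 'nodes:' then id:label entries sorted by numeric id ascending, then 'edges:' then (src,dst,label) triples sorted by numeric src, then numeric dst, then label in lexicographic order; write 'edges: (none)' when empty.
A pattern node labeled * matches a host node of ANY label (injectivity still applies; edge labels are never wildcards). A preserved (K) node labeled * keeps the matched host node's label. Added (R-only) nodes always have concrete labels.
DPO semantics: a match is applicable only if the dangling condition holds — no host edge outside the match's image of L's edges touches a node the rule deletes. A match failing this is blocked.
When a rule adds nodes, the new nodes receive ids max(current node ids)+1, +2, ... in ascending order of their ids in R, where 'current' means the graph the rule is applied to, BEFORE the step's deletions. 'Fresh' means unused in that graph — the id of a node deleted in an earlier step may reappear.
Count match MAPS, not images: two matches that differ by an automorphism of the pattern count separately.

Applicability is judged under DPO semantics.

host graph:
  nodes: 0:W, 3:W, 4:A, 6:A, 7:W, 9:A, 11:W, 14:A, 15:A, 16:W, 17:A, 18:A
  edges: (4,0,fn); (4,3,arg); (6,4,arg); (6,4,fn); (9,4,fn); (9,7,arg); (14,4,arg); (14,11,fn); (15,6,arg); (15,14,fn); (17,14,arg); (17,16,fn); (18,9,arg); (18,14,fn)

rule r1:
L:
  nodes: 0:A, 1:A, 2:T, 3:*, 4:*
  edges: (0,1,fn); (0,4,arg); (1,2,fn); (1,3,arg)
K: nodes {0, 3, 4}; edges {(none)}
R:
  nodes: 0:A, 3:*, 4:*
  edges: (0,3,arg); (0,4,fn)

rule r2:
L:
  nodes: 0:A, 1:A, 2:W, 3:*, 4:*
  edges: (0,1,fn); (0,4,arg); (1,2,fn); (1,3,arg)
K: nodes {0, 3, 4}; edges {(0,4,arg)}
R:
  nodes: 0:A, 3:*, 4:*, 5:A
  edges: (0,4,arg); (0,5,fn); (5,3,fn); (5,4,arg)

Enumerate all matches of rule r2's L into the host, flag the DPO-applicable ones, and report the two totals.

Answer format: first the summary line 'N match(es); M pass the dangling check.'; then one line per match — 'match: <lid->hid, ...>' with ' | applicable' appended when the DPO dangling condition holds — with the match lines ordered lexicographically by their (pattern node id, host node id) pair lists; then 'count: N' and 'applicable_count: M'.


3 match(es); 0 pass the dangling check.
match: 0->9, 1->4, 2->0, 3->3, 4->7
match: 0->15, 1->14, 2->11, 3->4, 4->6
match: 0->18, 1->14, 2->11, 3->4, 4->9
count: 3
applicable_count: 0
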